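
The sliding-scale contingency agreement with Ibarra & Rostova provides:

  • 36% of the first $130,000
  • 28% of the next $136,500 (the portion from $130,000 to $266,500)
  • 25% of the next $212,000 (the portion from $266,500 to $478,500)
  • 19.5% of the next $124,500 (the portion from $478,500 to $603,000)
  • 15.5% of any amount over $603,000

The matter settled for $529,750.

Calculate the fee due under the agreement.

First $130,000 at 36% = $46,800.00
Next $136,500 at 28% = $38,220.00
Next $212,000 at 25% = $53,000.00
Remaining $51,250 at 19.5% = $9,993.75
Fee: $46,800.00 + $38,220.00 + $53,000.00 + $9,993.75 = $148,013.75

$148,013.75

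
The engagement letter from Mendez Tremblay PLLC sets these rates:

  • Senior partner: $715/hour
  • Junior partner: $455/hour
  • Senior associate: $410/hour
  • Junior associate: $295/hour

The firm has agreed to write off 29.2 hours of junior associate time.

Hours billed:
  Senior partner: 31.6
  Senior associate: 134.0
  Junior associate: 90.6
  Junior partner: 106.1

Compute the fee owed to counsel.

$143,922.50

Senior partner: 31.6 × $715 = $22,594.00
Junior partner: 106.1 × $455 = $48,275.50
Senior associate: 134.0 × $410 = $54,940.00
Junior associate: 90.6 × $295 = $26,727.00
Subtotal: $152,536.50
Write-off: 29.2 × $295 = $8,614.00
Total: $152,536.50 − $8,614.00 = $143,922.50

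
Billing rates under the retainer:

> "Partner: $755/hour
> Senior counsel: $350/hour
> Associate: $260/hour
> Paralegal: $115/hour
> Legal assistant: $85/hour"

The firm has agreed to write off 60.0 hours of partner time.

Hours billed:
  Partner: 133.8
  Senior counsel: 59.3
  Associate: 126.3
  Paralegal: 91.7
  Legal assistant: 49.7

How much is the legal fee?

Partner: 133.8 × $755 = $101,019.00
Senior counsel: 59.3 × $350 = $20,755.00
Associate: 126.3 × $260 = $32,838.00
Paralegal: 91.7 × $115 = $10,545.50
Legal assistant: 49.7 × $85 = $4,224.50
Subtotal: $169,382.00
Write-off: 60.0 × $755 = $45,300.00
Total: $169,382.00 − $45,300.00 = $124,082.00

$124,082.00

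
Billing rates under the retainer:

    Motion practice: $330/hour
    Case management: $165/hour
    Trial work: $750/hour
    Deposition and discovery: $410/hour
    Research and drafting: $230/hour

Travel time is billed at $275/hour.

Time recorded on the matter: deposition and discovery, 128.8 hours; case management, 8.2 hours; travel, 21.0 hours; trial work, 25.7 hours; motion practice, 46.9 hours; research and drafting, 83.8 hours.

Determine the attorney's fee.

$113,962.00

Motion practice: 46.9 × $330 = $15,477.00
Case management: 8.2 × $165 = $1,353.00
Trial work: 25.7 × $750 = $19,275.00
Deposition and discovery: 128.8 × $410 = $52,808.00
Research and drafting: 83.8 × $230 = $19,274.00
Subtotal: $15,477.00 + $1,353.00 + $19,275.00 + $52,808.00 + $19,274.00 = $108,187.00
Travel: 21.0 × $275 = $5,775.00
Total: $108,187.00 + $5,775.00 = $113,962.00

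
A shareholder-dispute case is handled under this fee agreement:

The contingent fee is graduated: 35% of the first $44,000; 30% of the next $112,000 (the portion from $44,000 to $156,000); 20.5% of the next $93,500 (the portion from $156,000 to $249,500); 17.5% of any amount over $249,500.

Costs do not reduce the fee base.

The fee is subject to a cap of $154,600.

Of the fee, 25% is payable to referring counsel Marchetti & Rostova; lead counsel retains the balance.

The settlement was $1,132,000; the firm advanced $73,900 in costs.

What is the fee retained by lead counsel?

Fee base is the gross recovery, $1,132,000; costs are reimbursed separately.
First $44,000 at 35% = $15,400.00
Next $112,000 at 30% = $33,600.00
Next $93,500 at 20.5% = $19,167.50
Remaining $882,500 at 17.5% = $154,437.50
Fee: $15,400.00 + $33,600.00 + $19,167.50 + $154,437.50 = $222,605.00
$222,605.00 exceeds the $154,600 cap, so the fee is capped at $154,600.00.
Referral share: 25% of $154,600.00 = $38,650.00; lead counsel retains $154,600.00 − $38,650.00 = $115,950.00.

$115,950.00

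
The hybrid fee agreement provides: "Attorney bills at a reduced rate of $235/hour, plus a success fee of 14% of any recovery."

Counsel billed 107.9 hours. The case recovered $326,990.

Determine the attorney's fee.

Hourly: 107.9 × $235 = $25,356.50
Success fee: 14% of $326,990 = $45,778.60
Total: $25,356.50 + $45,778.60 = $71,135.10

$71,135.10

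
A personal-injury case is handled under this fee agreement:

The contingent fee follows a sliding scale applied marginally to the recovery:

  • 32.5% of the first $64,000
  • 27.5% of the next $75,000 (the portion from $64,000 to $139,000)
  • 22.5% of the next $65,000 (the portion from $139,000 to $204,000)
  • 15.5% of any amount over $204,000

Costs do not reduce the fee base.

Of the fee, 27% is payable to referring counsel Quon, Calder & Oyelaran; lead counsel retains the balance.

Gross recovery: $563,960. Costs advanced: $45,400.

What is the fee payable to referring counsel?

$30,197.83

Fee base is the gross recovery, $563,960; costs are reimbursed separately.
First $64,000 at 32.5% = $20,800.00
Next $75,000 at 27.5% = $20,625.00
Next $65,000 at 22.5% = $14,625.00
Remaining $359,960 at 15.5% = $55,793.80
Fee: $20,800.00 + $20,625.00 + $14,625.00 + $55,793.80 = $111,843.80
Referral share: 27% of $111,843.80 = $30,197.83; lead counsel retains $111,843.80 − $30,197.83 = $81,645.97.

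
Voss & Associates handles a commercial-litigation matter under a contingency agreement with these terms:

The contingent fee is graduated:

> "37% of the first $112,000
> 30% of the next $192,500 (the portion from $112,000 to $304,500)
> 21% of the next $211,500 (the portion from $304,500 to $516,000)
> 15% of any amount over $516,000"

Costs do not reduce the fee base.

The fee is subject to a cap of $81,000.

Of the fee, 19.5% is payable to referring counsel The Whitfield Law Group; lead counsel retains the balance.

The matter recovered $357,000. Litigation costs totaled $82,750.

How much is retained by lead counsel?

$65,205.00

Fee base is the gross recovery, $357,000; costs are reimbursed separately.
First $112,000 at 37% = $41,440.00
Next $192,500 at 30% = $57,750.00
Remaining $52,500 at 21% = $11,025.00
Fee: $41,440.00 + $57,750.00 + $11,025.00 = $110,215.00
$110,215.00 exceeds the $81,000 cap, so the fee is capped at $81,000.00.
Referral share: 19.5% of $81,000.00 = $15,795.00; lead counsel retains $81,000.00 − $15,795.00 = $65,205.00.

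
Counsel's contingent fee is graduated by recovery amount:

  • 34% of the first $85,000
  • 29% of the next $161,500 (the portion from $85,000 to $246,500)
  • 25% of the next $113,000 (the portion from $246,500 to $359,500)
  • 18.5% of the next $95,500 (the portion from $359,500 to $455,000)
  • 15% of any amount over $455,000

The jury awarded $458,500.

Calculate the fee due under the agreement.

First $85,000 at 34% = $28,900.00
Next $161,500 at 29% = $46,835.00
Next $113,000 at 25% = $28,250.00
Next $95,500 at 18.5% = $17,667.50
Remaining $3,500 at 15% = $525.00
Fee: $28,900.00 + $46,835.00 + $28,250.00 + $17,667.50 + $525.00 = $122,177.50

$122,177.50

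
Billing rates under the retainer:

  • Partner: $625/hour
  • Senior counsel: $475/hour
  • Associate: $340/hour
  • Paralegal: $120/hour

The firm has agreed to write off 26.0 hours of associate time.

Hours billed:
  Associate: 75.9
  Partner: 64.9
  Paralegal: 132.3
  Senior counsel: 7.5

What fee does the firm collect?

Partner: 64.9 × $625 = $40,562.50
Senior counsel: 7.5 × $475 = $3,562.50
Associate: 75.9 × $340 = $25,806.00
Paralegal: 132.3 × $120 = $15,876.00
Subtotal: $85,807.00
Write-off: 26.0 × $340 = $8,840.00
Total: $85,807.00 − $8,840.00 = $76,967.00

$76,967.00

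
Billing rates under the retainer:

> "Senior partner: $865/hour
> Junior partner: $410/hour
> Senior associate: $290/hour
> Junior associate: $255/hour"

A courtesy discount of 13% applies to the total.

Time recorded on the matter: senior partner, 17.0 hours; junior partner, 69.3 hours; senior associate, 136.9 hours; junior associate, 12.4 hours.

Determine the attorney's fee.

Senior partner: 17.0 × $865 = $14,705.00
Junior partner: 69.3 × $410 = $28,413.00
Senior associate: 136.9 × $290 = $39,701.00
Junior associate: 12.4 × $255 = $3,162.00
Subtotal: $85,981.00
Less 13% discount: −$11,177.53
Total: $85,981.00 − $11,177.53 = $74,803.47

$74,803.47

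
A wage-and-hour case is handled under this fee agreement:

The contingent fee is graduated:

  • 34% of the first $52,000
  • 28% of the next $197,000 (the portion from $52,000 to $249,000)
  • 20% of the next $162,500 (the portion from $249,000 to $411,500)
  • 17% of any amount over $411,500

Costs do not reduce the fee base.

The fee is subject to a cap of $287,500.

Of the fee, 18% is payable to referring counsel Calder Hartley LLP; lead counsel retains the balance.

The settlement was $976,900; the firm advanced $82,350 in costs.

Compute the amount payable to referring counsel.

$36,262.44

Fee base is the gross recovery, $976,900; costs are reimbursed separately.
First $52,000 at 34% = $17,680.00
Next $197,000 at 28% = $55,160.00
Next $162,500 at 20% = $32,500.00
Remaining $565,400 at 17% = $96,118.00
Fee: $17,680.00 + $55,160.00 + $32,500.00 + $96,118.00 = $201,458.00
$201,458.00 is under the $287,500 cap.
Referral share: 18% of $201,458.00 = $36,262.44; lead counsel retains $201,458.00 − $36,262.44 = $165,195.56.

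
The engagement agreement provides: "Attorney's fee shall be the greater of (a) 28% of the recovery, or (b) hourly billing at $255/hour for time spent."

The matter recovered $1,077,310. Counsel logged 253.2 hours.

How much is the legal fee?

(a) 28% of $1,077,310 = $301,646.80
(b) 253.2 × $255 = $64,566.00
The greater is (a): $301,646.80.

$301,646.80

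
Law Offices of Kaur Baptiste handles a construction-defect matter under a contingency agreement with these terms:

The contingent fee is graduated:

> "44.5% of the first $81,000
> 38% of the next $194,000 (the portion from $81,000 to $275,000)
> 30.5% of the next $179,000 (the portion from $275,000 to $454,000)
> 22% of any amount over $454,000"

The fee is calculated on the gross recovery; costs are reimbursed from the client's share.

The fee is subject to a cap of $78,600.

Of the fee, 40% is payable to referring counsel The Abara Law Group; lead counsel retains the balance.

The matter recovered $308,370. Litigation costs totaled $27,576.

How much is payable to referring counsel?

$31,440.00

Fee base is the gross recovery, $308,370; costs are reimbursed separately.
First $81,000 at 44.5% = $36,045.00
Next $194,000 at 38% = $73,720.00
Remaining $33,370 at 30.5% = $10,177.85
Fee: $36,045.00 + $73,720.00 + $10,177.85 = $119,942.85
$119,942.85 exceeds the $78,600 cap, so the fee is capped at $78,600.00.
Referral share: 40% of $78,600.00 = $31,440.00; lead counsel retains $78,600.00 − $31,440.00 = $47,160.00.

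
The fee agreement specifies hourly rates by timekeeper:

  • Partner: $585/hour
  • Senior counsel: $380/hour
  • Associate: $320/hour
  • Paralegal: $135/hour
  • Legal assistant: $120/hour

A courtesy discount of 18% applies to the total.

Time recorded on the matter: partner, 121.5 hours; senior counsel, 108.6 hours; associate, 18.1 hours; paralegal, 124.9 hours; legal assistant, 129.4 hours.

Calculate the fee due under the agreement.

Partner: 121.5 × $585 = $71,077.50
Senior counsel: 108.6 × $380 = $41,268.00
Associate: 18.1 × $320 = $5,792.00
Paralegal: 124.9 × $135 = $16,861.50
Legal assistant: 129.4 × $120 = $15,528.00
Subtotal: $150,527.00
Less 18% discount: −$27,094.86
Total: $150,527.00 − $27,094.86 = $123,432.14

$123,432.14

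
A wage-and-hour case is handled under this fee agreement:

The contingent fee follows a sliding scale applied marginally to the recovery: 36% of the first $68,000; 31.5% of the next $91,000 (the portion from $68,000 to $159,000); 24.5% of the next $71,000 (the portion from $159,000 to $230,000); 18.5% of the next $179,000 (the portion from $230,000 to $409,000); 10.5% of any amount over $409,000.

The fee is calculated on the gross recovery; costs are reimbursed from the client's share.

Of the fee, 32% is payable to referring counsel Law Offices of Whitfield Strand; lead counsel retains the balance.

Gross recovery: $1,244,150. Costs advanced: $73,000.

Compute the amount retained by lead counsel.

$130,115.11

Fee base is the gross recovery, $1,244,150; costs are reimbursed separately.
First $68,000 at 36% = $24,480.00
Next $91,000 at 31.5% = $28,665.00
Next $71,000 at 24.5% = $17,395.00
Next $179,000 at 18.5% = $33,115.00
Remaining $835,150 at 10.5% = $87,690.75
Fee: $24,480.00 + $28,665.00 + $17,395.00 + $33,115.00 + $87,690.75 = $191,345.75
Referral share: 32% of $191,345.75 = $61,230.64; lead counsel retains $191,345.75 − $61,230.64 = $130,115.11.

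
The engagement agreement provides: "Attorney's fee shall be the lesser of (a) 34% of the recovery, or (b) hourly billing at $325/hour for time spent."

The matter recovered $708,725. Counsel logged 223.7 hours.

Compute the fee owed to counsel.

$72,702.50

(a) 34% of $708,725 = $240,966.50
(b) 223.7 × $325 = $72,702.50
The lesser is (b): $72,702.50.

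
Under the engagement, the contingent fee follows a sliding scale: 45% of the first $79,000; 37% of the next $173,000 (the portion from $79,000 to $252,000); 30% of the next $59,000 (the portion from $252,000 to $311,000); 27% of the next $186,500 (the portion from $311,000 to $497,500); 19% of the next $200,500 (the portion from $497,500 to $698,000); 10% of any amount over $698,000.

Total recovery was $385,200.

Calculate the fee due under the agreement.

First $79,000 at 45% = $35,550.00
Next $173,000 at 37% = $64,010.00
Next $59,000 at 30% = $17,700.00
Remaining $74,200 at 27% = $20,034.00
Fee: $35,550.00 + $64,010.00 + $17,700.00 + $20,034.00 = $137,294.00

$137,294.00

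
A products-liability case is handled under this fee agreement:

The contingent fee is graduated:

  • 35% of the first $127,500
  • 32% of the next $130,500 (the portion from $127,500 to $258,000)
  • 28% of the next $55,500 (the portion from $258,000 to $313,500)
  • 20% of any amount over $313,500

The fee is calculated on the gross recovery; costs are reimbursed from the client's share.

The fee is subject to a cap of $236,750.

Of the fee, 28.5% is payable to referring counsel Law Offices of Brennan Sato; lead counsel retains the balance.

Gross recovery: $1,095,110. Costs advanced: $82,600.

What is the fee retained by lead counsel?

$169,276.25

Fee base is the gross recovery, $1,095,110; costs are reimbursed separately.
First $127,500 at 35% = $44,625.00
Next $130,500 at 32% = $41,760.00
Next $55,500 at 28% = $15,540.00
Remaining $781,610 at 20% = $156,322.00
Fee: $44,625.00 + $41,760.00 + $15,540.00 + $156,322.00 = $258,247.00
$258,247.00 exceeds the $236,750 cap, so the fee is capped at $236,750.00.
Referral share: 28.5% of $236,750.00 = $67,473.75; lead counsel retains $236,750.00 − $67,473.75 = $169,276.25.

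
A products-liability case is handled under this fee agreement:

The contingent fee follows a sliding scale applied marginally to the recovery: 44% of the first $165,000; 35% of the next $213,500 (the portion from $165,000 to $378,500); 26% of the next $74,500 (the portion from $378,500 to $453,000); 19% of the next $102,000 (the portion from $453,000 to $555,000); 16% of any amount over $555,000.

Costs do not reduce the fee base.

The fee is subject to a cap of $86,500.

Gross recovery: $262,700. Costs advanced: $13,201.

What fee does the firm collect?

$86,500.00

Fee base is the gross recovery, $262,700; costs are reimbursed separately.
First $165,000 at 44% = $72,600.00
Remaining $97,700 at 35% = $34,195.00
Fee: $72,600.00 + $34,195.00 = $106,795.00
$106,795.00 exceeds the $86,500 cap, so the fee is capped at $86,500.00.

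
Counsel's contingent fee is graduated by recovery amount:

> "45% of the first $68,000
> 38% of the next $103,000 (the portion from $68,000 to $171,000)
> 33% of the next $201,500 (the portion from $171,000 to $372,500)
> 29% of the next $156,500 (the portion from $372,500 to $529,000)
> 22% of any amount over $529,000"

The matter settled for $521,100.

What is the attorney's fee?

First $68,000 at 45% = $30,600.00
Next $103,000 at 38% = $39,140.00
Next $201,500 at 33% = $66,495.00
Remaining $148,600 at 29% = $43,094.00
Fee: $30,600.00 + $39,140.00 + $66,495.00 + $43,094.00 = $179,329.00

$179,329.00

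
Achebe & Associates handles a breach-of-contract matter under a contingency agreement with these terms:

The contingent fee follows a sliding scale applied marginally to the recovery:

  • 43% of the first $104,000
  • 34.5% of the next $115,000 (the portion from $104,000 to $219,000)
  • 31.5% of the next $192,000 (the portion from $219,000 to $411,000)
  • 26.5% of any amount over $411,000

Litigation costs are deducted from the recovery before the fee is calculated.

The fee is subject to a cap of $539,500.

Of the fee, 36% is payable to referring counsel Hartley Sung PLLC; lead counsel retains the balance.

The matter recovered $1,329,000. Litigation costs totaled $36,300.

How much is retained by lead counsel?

Fee base (net of costs): $1,329,000 − $36,300 = $1,292,700
First $104,000 at 43% = $44,720.00
Next $115,000 at 34.5% = $39,675.00
Next $192,000 at 31.5% = $60,480.00
Remaining $881,700 at 26.5% = $233,650.50
Fee: $44,720.00 + $39,675.00 + $60,480.00 + $233,650.50 = $378,525.50
$378,525.50 is under the $539,500 cap.
Referral share: 36% of $378,525.50 = $136,269.18; lead counsel retains $378,525.50 − $136,269.18 = $242,256.32.

$242,256.32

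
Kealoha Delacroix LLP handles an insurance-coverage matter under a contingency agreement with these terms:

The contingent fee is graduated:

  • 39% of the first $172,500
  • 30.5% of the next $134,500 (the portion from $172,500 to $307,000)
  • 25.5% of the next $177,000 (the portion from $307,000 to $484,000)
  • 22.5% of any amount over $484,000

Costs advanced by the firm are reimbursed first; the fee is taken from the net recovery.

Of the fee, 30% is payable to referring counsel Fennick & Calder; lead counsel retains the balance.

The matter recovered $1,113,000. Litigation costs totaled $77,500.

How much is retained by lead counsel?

$194,264.00

Fee base (net of costs): $1,113,000 − $77,500 = $1,035,500
First $172,500 at 39% = $67,275.00
Next $134,500 at 30.5% = $41,022.50
Next $177,000 at 25.5% = $45,135.00
Remaining $551,500 at 22.5% = $124,087.50
Fee: $67,275.00 + $41,022.50 + $45,135.00 + $124,087.50 = $277,520.00
Referral share: 30% of $277,520.00 = $83,256.00; lead counsel retains $277,520.00 − $83,256.00 = $194,264.00.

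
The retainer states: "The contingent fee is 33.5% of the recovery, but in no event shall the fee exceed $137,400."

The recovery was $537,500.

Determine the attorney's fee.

33.5% of $537,500 = $180,062.50
That exceeds the $137,400 cap, so the fee is capped at $137,400.

$137,400.00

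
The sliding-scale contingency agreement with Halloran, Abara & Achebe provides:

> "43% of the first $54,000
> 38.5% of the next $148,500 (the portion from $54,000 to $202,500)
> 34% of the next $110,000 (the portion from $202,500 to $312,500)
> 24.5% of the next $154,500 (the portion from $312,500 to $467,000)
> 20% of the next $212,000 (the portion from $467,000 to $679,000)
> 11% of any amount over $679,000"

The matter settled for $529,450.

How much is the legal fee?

First $54,000 at 43% = $23,220.00
Next $148,500 at 38.5% = $57,172.50
Next $110,000 at 34% = $37,400.00
Next $154,500 at 24.5% = $37,852.50
Remaining $62,450 at 20% = $12,490.00
Fee: $23,220.00 + $57,172.50 + $37,400.00 + $37,852.50 + $12,490.00 = $168,135.00

$168,135.00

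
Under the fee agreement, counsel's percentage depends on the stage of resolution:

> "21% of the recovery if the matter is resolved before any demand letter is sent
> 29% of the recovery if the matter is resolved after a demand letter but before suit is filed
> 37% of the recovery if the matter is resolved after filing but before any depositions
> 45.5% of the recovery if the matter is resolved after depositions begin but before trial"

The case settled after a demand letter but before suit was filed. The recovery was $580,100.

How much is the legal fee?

The matter settled after a demand letter but before suit was filed, so the 29% rate applies.
$580,100 × 29% = $168,229.00

$168,229.00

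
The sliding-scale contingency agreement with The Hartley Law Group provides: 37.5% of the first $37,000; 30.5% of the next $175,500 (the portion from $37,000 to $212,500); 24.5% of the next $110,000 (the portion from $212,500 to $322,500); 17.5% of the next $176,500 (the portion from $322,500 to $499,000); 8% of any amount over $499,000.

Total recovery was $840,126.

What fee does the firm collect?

$152,530.08

First $37,000 at 37.5% = $13,875.00
Next $175,500 at 30.5% = $53,527.50
Next $110,000 at 24.5% = $26,950.00
Next $176,500 at 17.5% = $30,887.50
Remaining $341,126 at 8% = $27,290.08
Fee: $13,875.00 + $53,527.50 + $26,950.00 + $30,887.50 + $27,290.08 = $152,530.08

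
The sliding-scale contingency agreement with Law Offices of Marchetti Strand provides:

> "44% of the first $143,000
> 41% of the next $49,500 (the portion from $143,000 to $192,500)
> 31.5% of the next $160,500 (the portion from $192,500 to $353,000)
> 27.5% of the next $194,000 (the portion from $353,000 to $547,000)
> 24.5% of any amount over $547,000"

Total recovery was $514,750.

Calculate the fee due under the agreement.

First $143,000 at 44% = $62,920.00
Next $49,500 at 41% = $20,295.00
Next $160,500 at 31.5% = $50,557.50
Remaining $161,750 at 27.5% = $44,481.25
Fee: $62,920.00 + $20,295.00 + $50,557.50 + $44,481.25 = $178,253.75

$178,253.75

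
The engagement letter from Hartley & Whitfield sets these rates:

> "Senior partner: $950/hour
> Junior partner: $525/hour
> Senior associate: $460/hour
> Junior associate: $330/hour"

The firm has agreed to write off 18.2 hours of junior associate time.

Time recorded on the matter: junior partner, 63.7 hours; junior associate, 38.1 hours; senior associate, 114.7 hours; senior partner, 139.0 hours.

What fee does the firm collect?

$224,821.50

Senior partner: 139.0 × $950 = $132,050.00
Junior partner: 63.7 × $525 = $33,442.50
Senior associate: 114.7 × $460 = $52,762.00
Junior associate: 38.1 × $330 = $12,573.00
Subtotal: $230,827.50
Write-off: 18.2 × $330 = $6,006.00
Total: $230,827.50 − $6,006.00 = $224,821.50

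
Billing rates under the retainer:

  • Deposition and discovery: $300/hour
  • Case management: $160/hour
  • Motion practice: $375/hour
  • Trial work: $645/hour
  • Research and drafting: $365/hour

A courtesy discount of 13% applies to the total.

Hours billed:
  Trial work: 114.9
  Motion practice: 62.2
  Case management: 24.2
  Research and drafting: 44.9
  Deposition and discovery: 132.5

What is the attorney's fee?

Deposition and discovery: 132.5 × $300 = $39,750.00
Case management: 24.2 × $160 = $3,872.00
Motion practice: 62.2 × $375 = $23,325.00
Trial work: 114.9 × $645 = $74,110.50
Research and drafting: 44.9 × $365 = $16,388.50
Subtotal: $157,446.00
Less 13% discount: −$20,467.98
Total: $157,446.00 − $20,467.98 = $136,978.02

$136,978.02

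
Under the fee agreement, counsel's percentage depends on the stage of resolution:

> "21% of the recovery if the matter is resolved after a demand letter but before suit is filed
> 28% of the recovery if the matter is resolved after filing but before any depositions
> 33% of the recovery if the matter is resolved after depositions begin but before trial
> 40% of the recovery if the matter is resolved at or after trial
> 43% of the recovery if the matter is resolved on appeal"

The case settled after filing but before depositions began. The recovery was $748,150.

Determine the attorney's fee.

The matter settled after filing but before depositions began, so the 28% rate applies.
$748,150 × 28% = $209,482.00

$209,482.00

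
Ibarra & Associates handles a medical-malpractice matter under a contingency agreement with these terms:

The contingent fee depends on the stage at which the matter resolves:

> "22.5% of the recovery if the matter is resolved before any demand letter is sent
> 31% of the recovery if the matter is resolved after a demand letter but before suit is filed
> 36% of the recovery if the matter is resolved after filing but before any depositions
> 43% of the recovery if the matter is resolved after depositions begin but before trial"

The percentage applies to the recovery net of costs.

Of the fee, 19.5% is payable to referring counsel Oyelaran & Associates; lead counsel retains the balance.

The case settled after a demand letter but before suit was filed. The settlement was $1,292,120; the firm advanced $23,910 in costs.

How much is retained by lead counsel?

$316,481.81

Fee base (net of costs): $1,292,120 − $23,910 = $1,268,210
The matter settled after a demand letter but before suit was filed, so the 31% rate applies.
$1,268,210 × 31% = $393,145.10
Referral share: 19.5% of $393,145.10 = $76,663.29; lead counsel retains $393,145.10 − $76,663.29 = $316,481.81.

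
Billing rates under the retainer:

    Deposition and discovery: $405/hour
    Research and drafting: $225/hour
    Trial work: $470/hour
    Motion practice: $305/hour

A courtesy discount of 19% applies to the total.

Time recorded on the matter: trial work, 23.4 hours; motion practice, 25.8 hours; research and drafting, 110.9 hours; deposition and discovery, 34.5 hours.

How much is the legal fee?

Deposition and discovery: 34.5 × $405 = $13,972.50
Research and drafting: 110.9 × $225 = $24,952.50
Trial work: 23.4 × $470 = $10,998.00
Motion practice: 25.8 × $305 = $7,869.00
Subtotal: $57,792.00
Less 19% discount: −$10,980.48
Total: $57,792.00 − $10,980.48 = $46,811.52

$46,811.52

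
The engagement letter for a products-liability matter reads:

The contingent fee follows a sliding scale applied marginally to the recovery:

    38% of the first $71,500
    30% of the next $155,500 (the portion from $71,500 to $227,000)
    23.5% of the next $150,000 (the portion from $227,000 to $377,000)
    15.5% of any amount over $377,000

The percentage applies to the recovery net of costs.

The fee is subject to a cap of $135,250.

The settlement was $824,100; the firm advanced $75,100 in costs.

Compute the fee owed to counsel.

$135,250.00

Fee base (net of costs): $824,100 − $75,100 = $749,000
First $71,500 at 38% = $27,170.00
Next $155,500 at 30% = $46,650.00
Next $150,000 at 23.5% = $35,250.00
Remaining $372,000 at 15.5% = $57,660.00
Fee: $27,170.00 + $46,650.00 + $35,250.00 + $57,660.00 = $166,730.00
$166,730.00 exceeds the $135,250 cap, so the fee is capped at $135,250.00.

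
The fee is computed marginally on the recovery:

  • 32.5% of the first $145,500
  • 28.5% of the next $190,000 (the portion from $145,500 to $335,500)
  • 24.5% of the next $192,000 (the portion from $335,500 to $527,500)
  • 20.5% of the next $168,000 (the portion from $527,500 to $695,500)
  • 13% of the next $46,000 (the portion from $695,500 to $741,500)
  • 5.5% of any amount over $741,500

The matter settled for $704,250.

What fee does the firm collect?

$184,055.00

First $145,500 at 32.5% = $47,287.50
Next $190,000 at 28.5% = $54,150.00
Next $192,000 at 24.5% = $47,040.00
Next $168,000 at 20.5% = $34,440.00
Remaining $8,750 at 13% = $1,137.50
Fee: $47,287.50 + $54,150.00 + $47,040.00 + $34,440.00 + $1,137.50 = $184,055.00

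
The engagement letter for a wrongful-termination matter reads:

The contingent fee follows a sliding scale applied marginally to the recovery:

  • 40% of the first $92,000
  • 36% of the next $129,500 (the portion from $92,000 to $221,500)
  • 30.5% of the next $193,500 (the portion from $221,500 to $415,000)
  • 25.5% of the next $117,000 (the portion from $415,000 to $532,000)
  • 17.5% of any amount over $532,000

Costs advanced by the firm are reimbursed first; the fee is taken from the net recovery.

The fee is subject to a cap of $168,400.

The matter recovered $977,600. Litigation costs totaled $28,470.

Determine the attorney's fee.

Fee base (net of costs): $977,600 − $28,470 = $949,130
First $92,000 at 40% = $36,800.00
Next $129,500 at 36% = $46,620.00
Next $193,500 at 30.5% = $59,017.50
Next $117,000 at 25.5% = $29,835.00
Remaining $417,130 at 17.5% = $72,997.75
Fee: $36,800.00 + $46,620.00 + $59,017.50 + $29,835.00 + $72,997.75 = $245,270.25
$245,270.25 exceeds the $168,400 cap, so the fee is capped at $168,400.00.

$168,400.00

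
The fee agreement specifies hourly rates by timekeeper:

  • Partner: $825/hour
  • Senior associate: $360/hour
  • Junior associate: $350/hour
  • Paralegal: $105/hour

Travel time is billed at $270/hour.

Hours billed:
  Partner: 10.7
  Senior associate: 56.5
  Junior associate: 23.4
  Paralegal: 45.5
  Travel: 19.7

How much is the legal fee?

Partner: 10.7 × $825 = $8,827.50
Senior associate: 56.5 × $360 = $20,340.00
Junior associate: 23.4 × $350 = $8,190.00
Paralegal: 45.5 × $105 = $4,777.50
Subtotal: $8,827.50 + $20,340.00 + $8,190.00 + $4,777.50 = $42,135.00
Travel: 19.7 × $270 = $5,319.00
Total: $42,135.00 + $5,319.00 = $47,454.00

$47,454.00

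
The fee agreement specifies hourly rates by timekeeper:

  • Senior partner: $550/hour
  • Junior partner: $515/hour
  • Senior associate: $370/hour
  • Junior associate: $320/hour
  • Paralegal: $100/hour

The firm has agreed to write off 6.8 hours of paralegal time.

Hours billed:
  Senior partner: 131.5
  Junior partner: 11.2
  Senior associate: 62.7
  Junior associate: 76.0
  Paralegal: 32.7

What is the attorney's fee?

Senior partner: 131.5 × $550 = $72,325.00
Junior partner: 11.2 × $515 = $5,768.00
Senior associate: 62.7 × $370 = $23,199.00
Junior associate: 76.0 × $320 = $24,320.00
Paralegal: 32.7 × $100 = $3,270.00
Subtotal: $128,882.00
Write-off: 6.8 × $100 = $680.00
Total: $128,882.00 − $680.00 = $128,202.00

$128,202.00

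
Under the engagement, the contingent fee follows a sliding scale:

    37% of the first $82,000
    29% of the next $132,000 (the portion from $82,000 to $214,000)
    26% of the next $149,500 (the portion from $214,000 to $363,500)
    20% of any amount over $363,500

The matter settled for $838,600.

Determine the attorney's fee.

First $82,000 at 37% = $30,340.00
Next $132,000 at 29% = $38,280.00
Next $149,500 at 26% = $38,870.00
Remaining $475,100 at 20% = $95,020.00
Fee: $30,340.00 + $38,280.00 + $38,870.00 + $95,020.00 = $202,510.00

$202,510.00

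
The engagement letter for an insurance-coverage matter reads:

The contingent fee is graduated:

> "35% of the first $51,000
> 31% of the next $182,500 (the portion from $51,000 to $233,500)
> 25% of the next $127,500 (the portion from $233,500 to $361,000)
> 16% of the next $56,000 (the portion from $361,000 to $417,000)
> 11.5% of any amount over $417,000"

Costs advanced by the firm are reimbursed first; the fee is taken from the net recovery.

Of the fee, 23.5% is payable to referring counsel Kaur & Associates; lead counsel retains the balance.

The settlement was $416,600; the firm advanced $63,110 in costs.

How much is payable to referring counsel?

$24,539.29

Fee base (net of costs): $416,600 − $63,110 = $353,490
First $51,000 at 35% = $17,850.00
Next $182,500 at 31% = $56,575.00
Remaining $119,990 at 25% = $29,997.50
Fee: $17,850.00 + $56,575.00 + $29,997.50 = $104,422.50
Referral share: 23.5% of $104,422.50 = $24,539.29; lead counsel retains $104,422.50 − $24,539.29 = $79,883.21.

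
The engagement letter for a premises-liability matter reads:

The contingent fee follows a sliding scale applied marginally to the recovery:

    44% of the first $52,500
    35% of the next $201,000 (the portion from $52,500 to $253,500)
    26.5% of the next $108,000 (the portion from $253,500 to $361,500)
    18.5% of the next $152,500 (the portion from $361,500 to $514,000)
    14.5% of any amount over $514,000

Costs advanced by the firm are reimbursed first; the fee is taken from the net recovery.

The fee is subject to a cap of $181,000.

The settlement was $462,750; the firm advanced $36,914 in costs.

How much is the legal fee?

Fee base (net of costs): $462,750 − $36,914 = $425,836
First $52,500 at 44% = $23,100.00
Next $201,000 at 35% = $70,350.00
Next $108,000 at 26.5% = $28,620.00
Remaining $64,336 at 18.5% = $11,902.16
Fee: $23,100.00 + $70,350.00 + $28,620.00 + $11,902.16 = $133,972.16
$133,972.16 is under the $181,000 cap.

$133,972.16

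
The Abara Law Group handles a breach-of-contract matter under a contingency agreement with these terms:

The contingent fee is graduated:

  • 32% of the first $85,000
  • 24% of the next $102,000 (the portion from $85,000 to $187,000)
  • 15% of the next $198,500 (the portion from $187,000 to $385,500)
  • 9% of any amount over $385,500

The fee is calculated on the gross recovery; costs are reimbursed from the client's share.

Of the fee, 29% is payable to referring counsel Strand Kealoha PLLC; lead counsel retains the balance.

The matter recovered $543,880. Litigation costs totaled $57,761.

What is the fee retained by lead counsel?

$67,953.53

Fee base is the gross recovery, $543,880; costs are reimbursed separately.
First $85,000 at 32% = $27,200.00
Next $102,000 at 24% = $24,480.00
Next $198,500 at 15% = $29,775.00
Remaining $158,380 at 9% = $14,254.20
Fee: $27,200.00 + $24,480.00 + $29,775.00 + $14,254.20 = $95,709.20
Referral share: 29% of $95,709.20 = $27,755.67; lead counsel retains $95,709.20 − $27,755.67 = $67,953.53.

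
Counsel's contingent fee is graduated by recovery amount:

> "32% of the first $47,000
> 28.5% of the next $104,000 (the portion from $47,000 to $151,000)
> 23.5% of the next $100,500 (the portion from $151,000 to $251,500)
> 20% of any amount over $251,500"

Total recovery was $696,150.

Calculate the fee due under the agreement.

$157,227.50

First $47,000 at 32% = $15,040.00
Next $104,000 at 28.5% = $29,640.00
Next $100,500 at 23.5% = $23,617.50
Remaining $444,650 at 20% = $88,930.00
Fee: $15,040.00 + $29,640.00 + $23,617.50 + $88,930.00 = $157,227.50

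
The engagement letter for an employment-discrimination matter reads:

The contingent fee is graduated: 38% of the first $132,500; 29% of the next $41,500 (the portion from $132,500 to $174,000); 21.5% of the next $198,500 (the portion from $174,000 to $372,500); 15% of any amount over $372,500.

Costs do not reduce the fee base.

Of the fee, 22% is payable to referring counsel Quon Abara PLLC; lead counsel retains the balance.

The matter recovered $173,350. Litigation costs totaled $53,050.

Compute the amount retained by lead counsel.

Fee base is the gross recovery, $173,350; costs are reimbursed separately.
First $132,500 at 38% = $50,350.00
Remaining $40,850 at 29% = $11,846.50
Fee: $50,350.00 + $11,846.50 = $62,196.50
Referral share: 22% of $62,196.50 = $13,683.23; lead counsel retains $62,196.50 − $13,683.23 = $48,513.27.

$48,513.27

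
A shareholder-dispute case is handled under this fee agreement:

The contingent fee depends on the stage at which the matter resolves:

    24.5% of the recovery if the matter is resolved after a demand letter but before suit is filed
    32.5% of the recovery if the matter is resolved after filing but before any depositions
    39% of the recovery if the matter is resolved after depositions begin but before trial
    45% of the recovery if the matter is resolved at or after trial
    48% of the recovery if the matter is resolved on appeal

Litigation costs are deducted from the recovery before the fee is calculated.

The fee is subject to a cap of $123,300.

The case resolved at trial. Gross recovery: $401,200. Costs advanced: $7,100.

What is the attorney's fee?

$123,300.00

Fee base (net of costs): $401,200 − $7,100 = $394,100
The matter resolved at trial, so the 45% rate applies.
$394,100 × 45% = $177,345.00
$177,345.00 exceeds the $123,300 cap, so the fee is capped at $123,300.00.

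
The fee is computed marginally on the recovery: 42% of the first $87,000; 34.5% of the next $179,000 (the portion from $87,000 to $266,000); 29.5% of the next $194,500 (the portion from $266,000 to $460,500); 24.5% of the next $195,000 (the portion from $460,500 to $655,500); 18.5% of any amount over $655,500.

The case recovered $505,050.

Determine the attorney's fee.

First $87,000 at 42% = $36,540.00
Next $179,000 at 34.5% = $61,755.00
Next $194,500 at 29.5% = $57,377.50
Remaining $44,550 at 24.5% = $10,914.75
Fee: $36,540.00 + $61,755.00 + $57,377.50 + $10,914.75 = $166,587.25

$166,587.25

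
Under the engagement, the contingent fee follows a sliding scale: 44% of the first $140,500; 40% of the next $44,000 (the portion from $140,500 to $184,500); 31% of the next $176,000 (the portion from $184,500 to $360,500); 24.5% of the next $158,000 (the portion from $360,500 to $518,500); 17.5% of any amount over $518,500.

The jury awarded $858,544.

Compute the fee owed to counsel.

$232,197.70

First $140,500 at 44% = $61,820.00
Next $44,000 at 40% = $17,600.00
Next $176,000 at 31% = $54,560.00
Next $158,000 at 24.5% = $38,710.00
Remaining $340,044 at 17.5% = $59,507.70
Fee: $61,820.00 + $17,600.00 + $54,560.00 + $38,710.00 + $59,507.70 = $232,197.70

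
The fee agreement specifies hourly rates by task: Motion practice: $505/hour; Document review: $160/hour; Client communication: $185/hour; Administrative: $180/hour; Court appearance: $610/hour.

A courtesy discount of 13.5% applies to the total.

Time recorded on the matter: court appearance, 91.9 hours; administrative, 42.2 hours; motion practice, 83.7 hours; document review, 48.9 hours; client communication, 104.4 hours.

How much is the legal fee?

Motion practice: 83.7 × $505 = $42,268.50
Document review: 48.9 × $160 = $7,824.00
Client communication: 104.4 × $185 = $19,314.00
Administrative: 42.2 × $180 = $7,596.00
Court appearance: 91.9 × $610 = $56,059.00
Subtotal: $133,061.50
Less 13.5% discount: −$17,963.30
Total: $133,061.50 − $17,963.30 = $115,098.20

$115,098.20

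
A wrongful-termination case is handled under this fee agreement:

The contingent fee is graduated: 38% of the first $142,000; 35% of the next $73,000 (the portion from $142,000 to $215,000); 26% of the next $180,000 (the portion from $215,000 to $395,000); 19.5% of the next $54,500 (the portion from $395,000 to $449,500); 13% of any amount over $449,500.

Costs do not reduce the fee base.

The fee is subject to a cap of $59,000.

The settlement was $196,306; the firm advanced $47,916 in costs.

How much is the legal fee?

$59,000.00

Fee base is the gross recovery, $196,306; costs are reimbursed separately.
First $142,000 at 38% = $53,960.00
Remaining $54,306 at 35% = $19,007.10
Fee: $53,960.00 + $19,007.10 = $72,967.10
$72,967.10 exceeds the $59,000 cap, so the fee is capped at $59,000.00.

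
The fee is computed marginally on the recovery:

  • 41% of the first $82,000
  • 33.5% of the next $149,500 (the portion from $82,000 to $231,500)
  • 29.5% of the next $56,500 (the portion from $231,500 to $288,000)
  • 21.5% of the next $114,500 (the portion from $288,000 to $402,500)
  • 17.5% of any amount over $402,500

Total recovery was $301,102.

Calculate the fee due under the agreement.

First $82,000 at 41% = $33,620.00
Next $149,500 at 33.5% = $50,082.50
Next $56,500 at 29.5% = $16,667.50
Remaining $13,102 at 21.5% = $2,816.93
Fee: $33,620.00 + $50,082.50 + $16,667.50 + $2,816.93 = $103,186.93

$103,186.93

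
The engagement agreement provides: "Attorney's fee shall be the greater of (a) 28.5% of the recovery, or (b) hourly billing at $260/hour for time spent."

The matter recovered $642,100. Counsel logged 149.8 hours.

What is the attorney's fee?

(a) 28.5% of $642,100 = $182,998.50
(b) 149.8 × $260 = $38,948.00
The greater is (a): $182,998.50.

$182,998.50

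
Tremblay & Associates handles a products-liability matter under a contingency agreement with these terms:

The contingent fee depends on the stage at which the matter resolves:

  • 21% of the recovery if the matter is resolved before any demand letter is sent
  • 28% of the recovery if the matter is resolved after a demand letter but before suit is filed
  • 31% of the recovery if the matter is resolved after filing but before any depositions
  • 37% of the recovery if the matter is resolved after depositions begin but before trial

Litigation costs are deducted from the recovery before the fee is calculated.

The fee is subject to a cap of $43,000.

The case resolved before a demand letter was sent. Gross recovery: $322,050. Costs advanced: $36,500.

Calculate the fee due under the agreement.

Fee base (net of costs): $322,050 − $36,500 = $285,550
The matter resolved before a demand letter was sent, so the 21% rate applies.
$285,550 × 21% = $59,965.50
$59,965.50 exceeds the $43,000 cap, so the fee is capped at $43,000.00.

$43,000.00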